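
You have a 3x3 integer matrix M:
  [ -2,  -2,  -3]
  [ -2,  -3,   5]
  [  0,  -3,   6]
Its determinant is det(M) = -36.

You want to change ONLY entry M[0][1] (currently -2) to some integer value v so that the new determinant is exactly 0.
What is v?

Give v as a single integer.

det is linear in entry M[0][1]: det = old_det + (v - -2) * C_01
Cofactor C_01 = 12
Want det = 0: -36 + (v - -2) * 12 = 0
  (v - -2) = 36 / 12 = 3
  v = -2 + (3) = 1

Answer: 1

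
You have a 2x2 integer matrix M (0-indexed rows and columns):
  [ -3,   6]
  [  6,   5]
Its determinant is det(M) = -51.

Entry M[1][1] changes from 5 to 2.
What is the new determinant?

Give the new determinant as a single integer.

det is linear in row 1: changing M[1][1] by delta changes det by delta * cofactor(1,1).
Cofactor C_11 = (-1)^(1+1) * minor(1,1) = -3
Entry delta = 2 - 5 = -3
Det delta = -3 * -3 = 9
New det = -51 + 9 = -42

Answer: -42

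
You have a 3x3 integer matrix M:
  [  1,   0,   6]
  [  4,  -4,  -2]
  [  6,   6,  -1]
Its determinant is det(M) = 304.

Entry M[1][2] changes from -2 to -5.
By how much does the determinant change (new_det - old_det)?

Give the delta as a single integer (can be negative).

Answer: 18

Derivation:
Cofactor C_12 = -6
Entry delta = -5 - -2 = -3
Det delta = entry_delta * cofactor = -3 * -6 = 18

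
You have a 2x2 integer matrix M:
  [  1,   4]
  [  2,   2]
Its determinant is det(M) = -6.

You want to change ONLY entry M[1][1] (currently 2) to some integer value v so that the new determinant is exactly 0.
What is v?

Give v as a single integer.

Answer: 8

Derivation:
det is linear in entry M[1][1]: det = old_det + (v - 2) * C_11
Cofactor C_11 = 1
Want det = 0: -6 + (v - 2) * 1 = 0
  (v - 2) = 6 / 1 = 6
  v = 2 + (6) = 8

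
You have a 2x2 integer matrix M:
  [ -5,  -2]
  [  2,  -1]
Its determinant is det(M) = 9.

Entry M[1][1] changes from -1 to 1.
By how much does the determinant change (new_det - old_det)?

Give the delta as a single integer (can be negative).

Answer: -10

Derivation:
Cofactor C_11 = -5
Entry delta = 1 - -1 = 2
Det delta = entry_delta * cofactor = 2 * -5 = -10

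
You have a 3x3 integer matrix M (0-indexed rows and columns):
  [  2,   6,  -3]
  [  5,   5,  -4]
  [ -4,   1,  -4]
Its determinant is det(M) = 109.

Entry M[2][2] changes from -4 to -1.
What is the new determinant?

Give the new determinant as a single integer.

Answer: 49

Derivation:
det is linear in row 2: changing M[2][2] by delta changes det by delta * cofactor(2,2).
Cofactor C_22 = (-1)^(2+2) * minor(2,2) = -20
Entry delta = -1 - -4 = 3
Det delta = 3 * -20 = -60
New det = 109 + -60 = 49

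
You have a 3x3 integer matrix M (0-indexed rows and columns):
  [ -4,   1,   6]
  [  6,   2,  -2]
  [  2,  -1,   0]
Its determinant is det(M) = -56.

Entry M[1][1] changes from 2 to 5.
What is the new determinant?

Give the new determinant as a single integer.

det is linear in row 1: changing M[1][1] by delta changes det by delta * cofactor(1,1).
Cofactor C_11 = (-1)^(1+1) * minor(1,1) = -12
Entry delta = 5 - 2 = 3
Det delta = 3 * -12 = -36
New det = -56 + -36 = -92

Answer: -92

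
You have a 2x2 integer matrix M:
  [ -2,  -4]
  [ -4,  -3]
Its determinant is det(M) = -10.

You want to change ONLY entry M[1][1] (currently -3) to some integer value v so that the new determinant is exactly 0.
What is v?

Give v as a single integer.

det is linear in entry M[1][1]: det = old_det + (v - -3) * C_11
Cofactor C_11 = -2
Want det = 0: -10 + (v - -3) * -2 = 0
  (v - -3) = 10 / -2 = -5
  v = -3 + (-5) = -8

Answer: -8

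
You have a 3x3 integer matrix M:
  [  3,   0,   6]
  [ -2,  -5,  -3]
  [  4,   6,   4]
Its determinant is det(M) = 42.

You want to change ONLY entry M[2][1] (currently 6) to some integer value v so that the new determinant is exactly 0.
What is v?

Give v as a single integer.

Answer: 20

Derivation:
det is linear in entry M[2][1]: det = old_det + (v - 6) * C_21
Cofactor C_21 = -3
Want det = 0: 42 + (v - 6) * -3 = 0
  (v - 6) = -42 / -3 = 14
  v = 6 + (14) = 20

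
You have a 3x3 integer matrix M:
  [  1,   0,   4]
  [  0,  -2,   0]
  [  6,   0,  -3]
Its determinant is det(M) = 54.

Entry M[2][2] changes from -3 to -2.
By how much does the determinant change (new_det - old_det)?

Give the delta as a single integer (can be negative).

Cofactor C_22 = -2
Entry delta = -2 - -3 = 1
Det delta = entry_delta * cofactor = 1 * -2 = -2

Answer: -2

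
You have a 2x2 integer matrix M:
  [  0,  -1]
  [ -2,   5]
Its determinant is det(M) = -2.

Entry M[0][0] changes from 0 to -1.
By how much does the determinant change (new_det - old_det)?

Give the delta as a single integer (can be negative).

Cofactor C_00 = 5
Entry delta = -1 - 0 = -1
Det delta = entry_delta * cofactor = -1 * 5 = -5

Answer: -5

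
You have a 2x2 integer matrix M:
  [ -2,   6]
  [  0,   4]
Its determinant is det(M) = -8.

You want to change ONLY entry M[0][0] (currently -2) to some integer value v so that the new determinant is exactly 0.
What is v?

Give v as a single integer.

det is linear in entry M[0][0]: det = old_det + (v - -2) * C_00
Cofactor C_00 = 4
Want det = 0: -8 + (v - -2) * 4 = 0
  (v - -2) = 8 / 4 = 2
  v = -2 + (2) = 0

Answer: 0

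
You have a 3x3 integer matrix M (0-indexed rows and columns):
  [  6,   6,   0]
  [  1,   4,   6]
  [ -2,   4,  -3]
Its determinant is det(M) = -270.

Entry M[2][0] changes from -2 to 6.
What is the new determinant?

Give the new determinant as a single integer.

Answer: 18

Derivation:
det is linear in row 2: changing M[2][0] by delta changes det by delta * cofactor(2,0).
Cofactor C_20 = (-1)^(2+0) * minor(2,0) = 36
Entry delta = 6 - -2 = 8
Det delta = 8 * 36 = 288
New det = -270 + 288 = 18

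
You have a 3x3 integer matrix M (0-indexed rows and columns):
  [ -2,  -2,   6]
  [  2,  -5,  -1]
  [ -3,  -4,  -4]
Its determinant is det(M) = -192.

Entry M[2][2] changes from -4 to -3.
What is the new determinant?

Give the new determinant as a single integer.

Answer: -178

Derivation:
det is linear in row 2: changing M[2][2] by delta changes det by delta * cofactor(2,2).
Cofactor C_22 = (-1)^(2+2) * minor(2,2) = 14
Entry delta = -3 - -4 = 1
Det delta = 1 * 14 = 14
New det = -192 + 14 = -178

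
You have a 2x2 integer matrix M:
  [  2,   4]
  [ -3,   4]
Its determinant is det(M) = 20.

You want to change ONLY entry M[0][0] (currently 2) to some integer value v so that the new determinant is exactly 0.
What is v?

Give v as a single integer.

Answer: -3

Derivation:
det is linear in entry M[0][0]: det = old_det + (v - 2) * C_00
Cofactor C_00 = 4
Want det = 0: 20 + (v - 2) * 4 = 0
  (v - 2) = -20 / 4 = -5
  v = 2 + (-5) = -3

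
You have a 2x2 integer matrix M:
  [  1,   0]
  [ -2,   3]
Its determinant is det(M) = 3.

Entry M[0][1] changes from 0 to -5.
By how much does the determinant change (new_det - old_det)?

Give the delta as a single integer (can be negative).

Answer: -10

Derivation:
Cofactor C_01 = 2
Entry delta = -5 - 0 = -5
Det delta = entry_delta * cofactor = -5 * 2 = -10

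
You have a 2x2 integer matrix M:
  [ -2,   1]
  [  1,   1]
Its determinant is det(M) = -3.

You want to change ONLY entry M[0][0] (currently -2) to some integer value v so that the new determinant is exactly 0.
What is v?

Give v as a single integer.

det is linear in entry M[0][0]: det = old_det + (v - -2) * C_00
Cofactor C_00 = 1
Want det = 0: -3 + (v - -2) * 1 = 0
  (v - -2) = 3 / 1 = 3
  v = -2 + (3) = 1

Answer: 1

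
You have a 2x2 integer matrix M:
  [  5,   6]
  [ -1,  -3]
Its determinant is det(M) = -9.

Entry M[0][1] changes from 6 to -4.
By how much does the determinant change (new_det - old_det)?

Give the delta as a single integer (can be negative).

Answer: -10

Derivation:
Cofactor C_01 = 1
Entry delta = -4 - 6 = -10
Det delta = entry_delta * cofactor = -10 * 1 = -10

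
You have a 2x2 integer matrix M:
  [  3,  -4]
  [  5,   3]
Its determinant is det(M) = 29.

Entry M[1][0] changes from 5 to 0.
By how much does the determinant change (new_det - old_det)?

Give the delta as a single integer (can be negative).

Answer: -20

Derivation:
Cofactor C_10 = 4
Entry delta = 0 - 5 = -5
Det delta = entry_delta * cofactor = -5 * 4 = -20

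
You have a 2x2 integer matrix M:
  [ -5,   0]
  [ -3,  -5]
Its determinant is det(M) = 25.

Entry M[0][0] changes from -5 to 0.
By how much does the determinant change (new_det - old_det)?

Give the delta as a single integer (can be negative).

Answer: -25

Derivation:
Cofactor C_00 = -5
Entry delta = 0 - -5 = 5
Det delta = entry_delta * cofactor = 5 * -5 = -25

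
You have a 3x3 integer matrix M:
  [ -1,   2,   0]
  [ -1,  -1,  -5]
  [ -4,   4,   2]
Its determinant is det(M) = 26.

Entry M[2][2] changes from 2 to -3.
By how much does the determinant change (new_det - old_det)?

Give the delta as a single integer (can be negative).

Answer: -15

Derivation:
Cofactor C_22 = 3
Entry delta = -3 - 2 = -5
Det delta = entry_delta * cofactor = -5 * 3 = -15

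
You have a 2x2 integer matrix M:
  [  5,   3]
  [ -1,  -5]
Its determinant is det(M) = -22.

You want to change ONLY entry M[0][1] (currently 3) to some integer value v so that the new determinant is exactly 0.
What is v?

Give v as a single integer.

det is linear in entry M[0][1]: det = old_det + (v - 3) * C_01
Cofactor C_01 = 1
Want det = 0: -22 + (v - 3) * 1 = 0
  (v - 3) = 22 / 1 = 22
  v = 3 + (22) = 25

Answer: 25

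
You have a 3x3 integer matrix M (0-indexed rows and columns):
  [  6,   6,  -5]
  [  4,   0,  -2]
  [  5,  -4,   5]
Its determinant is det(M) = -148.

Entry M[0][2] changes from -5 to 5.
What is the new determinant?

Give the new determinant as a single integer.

Answer: -308

Derivation:
det is linear in row 0: changing M[0][2] by delta changes det by delta * cofactor(0,2).
Cofactor C_02 = (-1)^(0+2) * minor(0,2) = -16
Entry delta = 5 - -5 = 10
Det delta = 10 * -16 = -160
New det = -148 + -160 = -308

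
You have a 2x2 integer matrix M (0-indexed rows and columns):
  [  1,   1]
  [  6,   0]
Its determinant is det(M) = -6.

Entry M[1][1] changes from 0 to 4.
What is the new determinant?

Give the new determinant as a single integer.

Answer: -2

Derivation:
det is linear in row 1: changing M[1][1] by delta changes det by delta * cofactor(1,1).
Cofactor C_11 = (-1)^(1+1) * minor(1,1) = 1
Entry delta = 4 - 0 = 4
Det delta = 4 * 1 = 4
New det = -6 + 4 = -2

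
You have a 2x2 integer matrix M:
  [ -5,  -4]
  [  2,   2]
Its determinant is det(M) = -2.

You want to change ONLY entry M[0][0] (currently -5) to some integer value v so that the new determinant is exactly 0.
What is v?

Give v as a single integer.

det is linear in entry M[0][0]: det = old_det + (v - -5) * C_00
Cofactor C_00 = 2
Want det = 0: -2 + (v - -5) * 2 = 0
  (v - -5) = 2 / 2 = 1
  v = -5 + (1) = -4

Answer: -4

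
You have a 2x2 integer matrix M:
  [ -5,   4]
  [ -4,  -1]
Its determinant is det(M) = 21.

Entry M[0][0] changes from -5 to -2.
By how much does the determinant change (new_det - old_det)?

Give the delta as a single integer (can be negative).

Cofactor C_00 = -1
Entry delta = -2 - -5 = 3
Det delta = entry_delta * cofactor = 3 * -1 = -3

Answer: -3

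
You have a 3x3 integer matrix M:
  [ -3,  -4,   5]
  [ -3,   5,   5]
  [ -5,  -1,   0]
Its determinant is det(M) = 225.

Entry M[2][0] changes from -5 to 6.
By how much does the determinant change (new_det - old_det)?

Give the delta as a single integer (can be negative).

Answer: -495

Derivation:
Cofactor C_20 = -45
Entry delta = 6 - -5 = 11
Det delta = entry_delta * cofactor = 11 * -45 = -495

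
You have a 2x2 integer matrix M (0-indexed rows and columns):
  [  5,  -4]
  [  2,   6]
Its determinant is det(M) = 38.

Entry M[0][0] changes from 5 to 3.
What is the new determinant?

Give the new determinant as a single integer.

Answer: 26

Derivation:
det is linear in row 0: changing M[0][0] by delta changes det by delta * cofactor(0,0).
Cofactor C_00 = (-1)^(0+0) * minor(0,0) = 6
Entry delta = 3 - 5 = -2
Det delta = -2 * 6 = -12
New det = 38 + -12 = 26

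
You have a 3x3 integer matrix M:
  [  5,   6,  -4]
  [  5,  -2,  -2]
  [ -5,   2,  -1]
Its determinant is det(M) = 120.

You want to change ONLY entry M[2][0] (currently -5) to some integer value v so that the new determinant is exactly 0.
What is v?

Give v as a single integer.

det is linear in entry M[2][0]: det = old_det + (v - -5) * C_20
Cofactor C_20 = -20
Want det = 0: 120 + (v - -5) * -20 = 0
  (v - -5) = -120 / -20 = 6
  v = -5 + (6) = 1

Answer: 1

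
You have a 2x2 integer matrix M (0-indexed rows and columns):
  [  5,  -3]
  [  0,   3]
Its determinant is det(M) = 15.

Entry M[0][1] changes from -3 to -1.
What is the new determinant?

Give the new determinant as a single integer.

det is linear in row 0: changing M[0][1] by delta changes det by delta * cofactor(0,1).
Cofactor C_01 = (-1)^(0+1) * minor(0,1) = 0
Entry delta = -1 - -3 = 2
Det delta = 2 * 0 = 0
New det = 15 + 0 = 15

Answer: 15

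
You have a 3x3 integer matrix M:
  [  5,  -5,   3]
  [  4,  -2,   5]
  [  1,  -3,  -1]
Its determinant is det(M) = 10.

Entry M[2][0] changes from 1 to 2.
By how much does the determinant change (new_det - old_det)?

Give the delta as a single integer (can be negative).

Cofactor C_20 = -19
Entry delta = 2 - 1 = 1
Det delta = entry_delta * cofactor = 1 * -19 = -19

Answer: -19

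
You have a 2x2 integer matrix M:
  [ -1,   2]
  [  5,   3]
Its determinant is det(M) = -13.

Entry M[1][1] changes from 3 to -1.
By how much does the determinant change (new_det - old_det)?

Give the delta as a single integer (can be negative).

Answer: 4

Derivation:
Cofactor C_11 = -1
Entry delta = -1 - 3 = -4
Det delta = entry_delta * cofactor = -4 * -1 = 4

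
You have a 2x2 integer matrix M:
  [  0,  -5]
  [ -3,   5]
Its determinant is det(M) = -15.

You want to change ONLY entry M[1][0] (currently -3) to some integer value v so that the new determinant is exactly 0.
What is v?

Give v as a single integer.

det is linear in entry M[1][0]: det = old_det + (v - -3) * C_10
Cofactor C_10 = 5
Want det = 0: -15 + (v - -3) * 5 = 0
  (v - -3) = 15 / 5 = 3
  v = -3 + (3) = 0

Answer: 0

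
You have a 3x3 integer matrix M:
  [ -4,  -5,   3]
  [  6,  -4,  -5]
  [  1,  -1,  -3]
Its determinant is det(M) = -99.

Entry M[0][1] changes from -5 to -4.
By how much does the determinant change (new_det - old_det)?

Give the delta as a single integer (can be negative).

Cofactor C_01 = 13
Entry delta = -4 - -5 = 1
Det delta = entry_delta * cofactor = 1 * 13 = 13

Answer: 13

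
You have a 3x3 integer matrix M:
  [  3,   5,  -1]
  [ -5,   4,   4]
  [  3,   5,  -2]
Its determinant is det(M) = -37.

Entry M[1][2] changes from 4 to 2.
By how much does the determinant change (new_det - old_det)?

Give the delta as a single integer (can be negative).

Answer: 0

Derivation:
Cofactor C_12 = 0
Entry delta = 2 - 4 = -2
Det delta = entry_delta * cofactor = -2 * 0 = 0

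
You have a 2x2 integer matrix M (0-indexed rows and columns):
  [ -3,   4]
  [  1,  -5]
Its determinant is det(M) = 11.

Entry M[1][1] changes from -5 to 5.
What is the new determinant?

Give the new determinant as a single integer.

Answer: -19

Derivation:
det is linear in row 1: changing M[1][1] by delta changes det by delta * cofactor(1,1).
Cofactor C_11 = (-1)^(1+1) * minor(1,1) = -3
Entry delta = 5 - -5 = 10
Det delta = 10 * -3 = -30
New det = 11 + -30 = -19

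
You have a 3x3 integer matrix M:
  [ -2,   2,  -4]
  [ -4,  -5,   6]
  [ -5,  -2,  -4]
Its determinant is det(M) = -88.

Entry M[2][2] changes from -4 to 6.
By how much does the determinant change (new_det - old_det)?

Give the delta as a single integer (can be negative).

Answer: 180

Derivation:
Cofactor C_22 = 18
Entry delta = 6 - -4 = 10
Det delta = entry_delta * cofactor = 10 * 18 = 180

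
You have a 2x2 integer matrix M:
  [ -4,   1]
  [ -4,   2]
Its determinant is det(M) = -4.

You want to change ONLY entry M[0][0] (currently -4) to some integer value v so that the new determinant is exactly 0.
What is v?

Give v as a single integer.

det is linear in entry M[0][0]: det = old_det + (v - -4) * C_00
Cofactor C_00 = 2
Want det = 0: -4 + (v - -4) * 2 = 0
  (v - -4) = 4 / 2 = 2
  v = -4 + (2) = -2

Answer: -2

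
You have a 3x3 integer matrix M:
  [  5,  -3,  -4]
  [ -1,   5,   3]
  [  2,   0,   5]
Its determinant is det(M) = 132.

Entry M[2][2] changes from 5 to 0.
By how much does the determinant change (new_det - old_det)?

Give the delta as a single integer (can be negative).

Cofactor C_22 = 22
Entry delta = 0 - 5 = -5
Det delta = entry_delta * cofactor = -5 * 22 = -110

Answer: -110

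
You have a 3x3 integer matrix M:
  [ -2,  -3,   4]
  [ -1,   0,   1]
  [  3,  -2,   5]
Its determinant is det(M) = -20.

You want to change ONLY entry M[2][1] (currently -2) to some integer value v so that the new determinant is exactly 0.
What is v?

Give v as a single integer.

Answer: -12

Derivation:
det is linear in entry M[2][1]: det = old_det + (v - -2) * C_21
Cofactor C_21 = -2
Want det = 0: -20 + (v - -2) * -2 = 0
  (v - -2) = 20 / -2 = -10
  v = -2 + (-10) = -12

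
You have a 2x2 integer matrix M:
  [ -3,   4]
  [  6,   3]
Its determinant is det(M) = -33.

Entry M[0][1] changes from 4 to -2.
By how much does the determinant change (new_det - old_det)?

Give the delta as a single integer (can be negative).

Cofactor C_01 = -6
Entry delta = -2 - 4 = -6
Det delta = entry_delta * cofactor = -6 * -6 = 36

Answer: 36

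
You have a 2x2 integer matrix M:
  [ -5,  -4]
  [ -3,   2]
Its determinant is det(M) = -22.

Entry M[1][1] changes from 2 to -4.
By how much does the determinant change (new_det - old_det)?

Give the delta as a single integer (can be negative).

Answer: 30

Derivation:
Cofactor C_11 = -5
Entry delta = -4 - 2 = -6
Det delta = entry_delta * cofactor = -6 * -5 = 30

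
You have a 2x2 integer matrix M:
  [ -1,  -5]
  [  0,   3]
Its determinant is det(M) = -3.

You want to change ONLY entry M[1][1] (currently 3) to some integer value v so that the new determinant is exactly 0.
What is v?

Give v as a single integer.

det is linear in entry M[1][1]: det = old_det + (v - 3) * C_11
Cofactor C_11 = -1
Want det = 0: -3 + (v - 3) * -1 = 0
  (v - 3) = 3 / -1 = -3
  v = 3 + (-3) = 0

Answer: 0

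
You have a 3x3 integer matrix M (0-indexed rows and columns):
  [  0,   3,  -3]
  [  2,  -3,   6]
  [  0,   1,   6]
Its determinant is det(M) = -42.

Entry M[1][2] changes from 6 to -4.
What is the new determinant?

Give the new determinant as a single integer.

det is linear in row 1: changing M[1][2] by delta changes det by delta * cofactor(1,2).
Cofactor C_12 = (-1)^(1+2) * minor(1,2) = 0
Entry delta = -4 - 6 = -10
Det delta = -10 * 0 = 0
New det = -42 + 0 = -42

Answer: -42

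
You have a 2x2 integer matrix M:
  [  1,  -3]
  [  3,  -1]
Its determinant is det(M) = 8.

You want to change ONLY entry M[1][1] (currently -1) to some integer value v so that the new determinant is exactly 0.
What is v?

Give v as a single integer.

Answer: -9

Derivation:
det is linear in entry M[1][1]: det = old_det + (v - -1) * C_11
Cofactor C_11 = 1
Want det = 0: 8 + (v - -1) * 1 = 0
  (v - -1) = -8 / 1 = -8
  v = -1 + (-8) = -9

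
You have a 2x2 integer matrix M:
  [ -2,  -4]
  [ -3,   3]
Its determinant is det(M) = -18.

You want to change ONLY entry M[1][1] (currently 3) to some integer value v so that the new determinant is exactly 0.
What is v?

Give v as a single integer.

det is linear in entry M[1][1]: det = old_det + (v - 3) * C_11
Cofactor C_11 = -2
Want det = 0: -18 + (v - 3) * -2 = 0
  (v - 3) = 18 / -2 = -9
  v = 3 + (-9) = -6

Answer: -6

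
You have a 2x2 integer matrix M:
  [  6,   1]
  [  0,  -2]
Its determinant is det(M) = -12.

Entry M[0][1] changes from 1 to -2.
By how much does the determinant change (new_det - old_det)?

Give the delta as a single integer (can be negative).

Cofactor C_01 = 0
Entry delta = -2 - 1 = -3
Det delta = entry_delta * cofactor = -3 * 0 = 0

Answer: 0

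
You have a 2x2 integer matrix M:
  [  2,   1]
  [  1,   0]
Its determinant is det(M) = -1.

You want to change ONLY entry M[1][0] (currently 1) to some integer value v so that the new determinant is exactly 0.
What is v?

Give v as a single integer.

det is linear in entry M[1][0]: det = old_det + (v - 1) * C_10
Cofactor C_10 = -1
Want det = 0: -1 + (v - 1) * -1 = 0
  (v - 1) = 1 / -1 = -1
  v = 1 + (-1) = 0

Answer: 0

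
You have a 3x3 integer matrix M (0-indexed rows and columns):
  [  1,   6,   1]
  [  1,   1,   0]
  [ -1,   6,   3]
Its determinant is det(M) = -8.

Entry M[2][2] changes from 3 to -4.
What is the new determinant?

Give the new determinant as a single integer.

Answer: 27

Derivation:
det is linear in row 2: changing M[2][2] by delta changes det by delta * cofactor(2,2).
Cofactor C_22 = (-1)^(2+2) * minor(2,2) = -5
Entry delta = -4 - 3 = -7
Det delta = -7 * -5 = 35
New det = -8 + 35 = 27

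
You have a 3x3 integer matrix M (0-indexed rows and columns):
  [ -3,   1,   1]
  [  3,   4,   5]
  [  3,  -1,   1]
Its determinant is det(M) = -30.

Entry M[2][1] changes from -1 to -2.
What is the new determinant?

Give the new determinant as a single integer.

Answer: -48

Derivation:
det is linear in row 2: changing M[2][1] by delta changes det by delta * cofactor(2,1).
Cofactor C_21 = (-1)^(2+1) * minor(2,1) = 18
Entry delta = -2 - -1 = -1
Det delta = -1 * 18 = -18
New det = -30 + -18 = -48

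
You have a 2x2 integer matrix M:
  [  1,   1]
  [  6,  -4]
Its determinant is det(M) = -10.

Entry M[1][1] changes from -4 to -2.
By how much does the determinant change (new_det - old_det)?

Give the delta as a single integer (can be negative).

Answer: 2

Derivation:
Cofactor C_11 = 1
Entry delta = -2 - -4 = 2
Det delta = entry_delta * cofactor = 2 * 1 = 2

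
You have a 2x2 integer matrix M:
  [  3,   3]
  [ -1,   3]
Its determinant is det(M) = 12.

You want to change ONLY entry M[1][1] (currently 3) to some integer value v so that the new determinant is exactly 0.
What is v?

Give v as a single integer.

det is linear in entry M[1][1]: det = old_det + (v - 3) * C_11
Cofactor C_11 = 3
Want det = 0: 12 + (v - 3) * 3 = 0
  (v - 3) = -12 / 3 = -4
  v = 3 + (-4) = -1

Answer: -1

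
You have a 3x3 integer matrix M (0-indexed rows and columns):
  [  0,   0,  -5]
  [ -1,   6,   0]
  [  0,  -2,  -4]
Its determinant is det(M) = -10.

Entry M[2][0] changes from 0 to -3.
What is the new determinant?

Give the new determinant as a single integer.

det is linear in row 2: changing M[2][0] by delta changes det by delta * cofactor(2,0).
Cofactor C_20 = (-1)^(2+0) * minor(2,0) = 30
Entry delta = -3 - 0 = -3
Det delta = -3 * 30 = -90
New det = -10 + -90 = -100

Answer: -100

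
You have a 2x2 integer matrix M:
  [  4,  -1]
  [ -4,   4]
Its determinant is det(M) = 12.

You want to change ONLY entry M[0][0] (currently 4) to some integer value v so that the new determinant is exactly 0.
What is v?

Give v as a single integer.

det is linear in entry M[0][0]: det = old_det + (v - 4) * C_00
Cofactor C_00 = 4
Want det = 0: 12 + (v - 4) * 4 = 0
  (v - 4) = -12 / 4 = -3
  v = 4 + (-3) = 1

Answer: 1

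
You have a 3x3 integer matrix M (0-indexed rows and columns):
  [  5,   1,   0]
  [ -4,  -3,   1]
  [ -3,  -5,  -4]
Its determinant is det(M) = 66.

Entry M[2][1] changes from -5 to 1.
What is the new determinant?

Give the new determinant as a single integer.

Answer: 36

Derivation:
det is linear in row 2: changing M[2][1] by delta changes det by delta * cofactor(2,1).
Cofactor C_21 = (-1)^(2+1) * minor(2,1) = -5
Entry delta = 1 - -5 = 6
Det delta = 6 * -5 = -30
New det = 66 + -30 = 36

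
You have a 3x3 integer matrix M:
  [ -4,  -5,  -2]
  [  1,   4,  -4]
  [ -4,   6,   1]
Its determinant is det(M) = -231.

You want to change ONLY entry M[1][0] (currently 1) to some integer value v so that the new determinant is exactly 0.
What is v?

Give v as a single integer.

det is linear in entry M[1][0]: det = old_det + (v - 1) * C_10
Cofactor C_10 = -7
Want det = 0: -231 + (v - 1) * -7 = 0
  (v - 1) = 231 / -7 = -33
  v = 1 + (-33) = -32

Answer: -32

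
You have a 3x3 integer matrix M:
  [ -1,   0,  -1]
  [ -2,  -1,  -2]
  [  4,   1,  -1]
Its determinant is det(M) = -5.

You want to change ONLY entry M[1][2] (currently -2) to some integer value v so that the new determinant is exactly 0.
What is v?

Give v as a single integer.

Answer: 3

Derivation:
det is linear in entry M[1][2]: det = old_det + (v - -2) * C_12
Cofactor C_12 = 1
Want det = 0: -5 + (v - -2) * 1 = 0
  (v - -2) = 5 / 1 = 5
  v = -2 + (5) = 3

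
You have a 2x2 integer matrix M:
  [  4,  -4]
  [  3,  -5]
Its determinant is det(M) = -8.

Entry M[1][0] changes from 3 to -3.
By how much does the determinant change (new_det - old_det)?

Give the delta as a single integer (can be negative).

Cofactor C_10 = 4
Entry delta = -3 - 3 = -6
Det delta = entry_delta * cofactor = -6 * 4 = -24

Answer: -24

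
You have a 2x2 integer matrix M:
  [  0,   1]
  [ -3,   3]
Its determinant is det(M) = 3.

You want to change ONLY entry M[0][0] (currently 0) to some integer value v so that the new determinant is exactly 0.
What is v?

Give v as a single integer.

Answer: -1

Derivation:
det is linear in entry M[0][0]: det = old_det + (v - 0) * C_00
Cofactor C_00 = 3
Want det = 0: 3 + (v - 0) * 3 = 0
  (v - 0) = -3 / 3 = -1
  v = 0 + (-1) = -1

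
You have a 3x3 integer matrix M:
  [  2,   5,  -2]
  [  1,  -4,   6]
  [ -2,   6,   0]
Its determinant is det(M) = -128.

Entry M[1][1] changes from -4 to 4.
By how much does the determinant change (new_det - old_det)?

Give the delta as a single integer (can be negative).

Answer: -32

Derivation:
Cofactor C_11 = -4
Entry delta = 4 - -4 = 8
Det delta = entry_delta * cofactor = 8 * -4 = -32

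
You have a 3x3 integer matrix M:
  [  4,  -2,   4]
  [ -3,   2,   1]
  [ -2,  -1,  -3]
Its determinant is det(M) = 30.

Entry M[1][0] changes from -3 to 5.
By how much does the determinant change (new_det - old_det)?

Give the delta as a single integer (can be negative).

Cofactor C_10 = -10
Entry delta = 5 - -3 = 8
Det delta = entry_delta * cofactor = 8 * -10 = -80

Answer: -80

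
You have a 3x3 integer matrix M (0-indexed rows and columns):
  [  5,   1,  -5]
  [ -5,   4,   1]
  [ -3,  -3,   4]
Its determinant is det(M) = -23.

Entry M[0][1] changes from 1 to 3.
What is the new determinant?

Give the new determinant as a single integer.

det is linear in row 0: changing M[0][1] by delta changes det by delta * cofactor(0,1).
Cofactor C_01 = (-1)^(0+1) * minor(0,1) = 17
Entry delta = 3 - 1 = 2
Det delta = 2 * 17 = 34
New det = -23 + 34 = 11

Answer: 11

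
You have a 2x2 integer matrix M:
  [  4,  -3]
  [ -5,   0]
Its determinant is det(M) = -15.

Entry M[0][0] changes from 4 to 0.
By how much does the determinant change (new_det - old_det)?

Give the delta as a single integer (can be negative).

Cofactor C_00 = 0
Entry delta = 0 - 4 = -4
Det delta = entry_delta * cofactor = -4 * 0 = 0

Answer: 0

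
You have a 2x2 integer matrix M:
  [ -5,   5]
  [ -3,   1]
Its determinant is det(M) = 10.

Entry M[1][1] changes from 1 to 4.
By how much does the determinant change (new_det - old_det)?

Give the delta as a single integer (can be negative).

Cofactor C_11 = -5
Entry delta = 4 - 1 = 3
Det delta = entry_delta * cofactor = 3 * -5 = -15

Answer: -15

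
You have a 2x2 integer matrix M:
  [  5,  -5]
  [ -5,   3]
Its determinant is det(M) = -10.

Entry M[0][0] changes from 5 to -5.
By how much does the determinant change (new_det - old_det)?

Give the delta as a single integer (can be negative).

Answer: -30

Derivation:
Cofactor C_00 = 3
Entry delta = -5 - 5 = -10
Det delta = entry_delta * cofactor = -10 * 3 = -30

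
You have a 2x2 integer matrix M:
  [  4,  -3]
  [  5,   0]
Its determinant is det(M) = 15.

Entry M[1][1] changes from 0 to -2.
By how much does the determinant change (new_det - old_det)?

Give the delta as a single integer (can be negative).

Cofactor C_11 = 4
Entry delta = -2 - 0 = -2
Det delta = entry_delta * cofactor = -2 * 4 = -8

Answer: -8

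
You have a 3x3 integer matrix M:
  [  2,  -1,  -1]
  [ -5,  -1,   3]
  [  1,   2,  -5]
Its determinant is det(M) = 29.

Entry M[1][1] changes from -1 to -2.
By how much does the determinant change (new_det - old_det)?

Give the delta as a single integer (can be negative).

Answer: 9

Derivation:
Cofactor C_11 = -9
Entry delta = -2 - -1 = -1
Det delta = entry_delta * cofactor = -1 * -9 = 9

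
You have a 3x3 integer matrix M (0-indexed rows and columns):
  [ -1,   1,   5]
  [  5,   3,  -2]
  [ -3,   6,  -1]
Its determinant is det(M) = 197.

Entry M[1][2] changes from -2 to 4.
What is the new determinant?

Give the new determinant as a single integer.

det is linear in row 1: changing M[1][2] by delta changes det by delta * cofactor(1,2).
Cofactor C_12 = (-1)^(1+2) * minor(1,2) = 3
Entry delta = 4 - -2 = 6
Det delta = 6 * 3 = 18
New det = 197 + 18 = 215

Answer: 215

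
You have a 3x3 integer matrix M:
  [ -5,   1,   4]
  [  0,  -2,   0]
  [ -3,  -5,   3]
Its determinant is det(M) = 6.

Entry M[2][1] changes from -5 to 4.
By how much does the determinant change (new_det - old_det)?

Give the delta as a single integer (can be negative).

Cofactor C_21 = 0
Entry delta = 4 - -5 = 9
Det delta = entry_delta * cofactor = 9 * 0 = 0

Answer: 0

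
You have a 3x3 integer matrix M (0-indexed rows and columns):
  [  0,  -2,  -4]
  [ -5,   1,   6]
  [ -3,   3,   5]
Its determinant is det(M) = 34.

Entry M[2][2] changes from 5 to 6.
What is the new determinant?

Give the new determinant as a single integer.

Answer: 24

Derivation:
det is linear in row 2: changing M[2][2] by delta changes det by delta * cofactor(2,2).
Cofactor C_22 = (-1)^(2+2) * minor(2,2) = -10
Entry delta = 6 - 5 = 1
Det delta = 1 * -10 = -10
New det = 34 + -10 = 24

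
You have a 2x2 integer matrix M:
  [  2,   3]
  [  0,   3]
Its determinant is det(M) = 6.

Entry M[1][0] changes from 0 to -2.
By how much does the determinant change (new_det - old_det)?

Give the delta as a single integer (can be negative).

Answer: 6

Derivation:
Cofactor C_10 = -3
Entry delta = -2 - 0 = -2
Det delta = entry_delta * cofactor = -2 * -3 = 6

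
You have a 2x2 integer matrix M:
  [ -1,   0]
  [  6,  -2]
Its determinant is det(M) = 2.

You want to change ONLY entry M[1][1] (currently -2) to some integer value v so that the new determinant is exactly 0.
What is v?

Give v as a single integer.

Answer: 0

Derivation:
det is linear in entry M[1][1]: det = old_det + (v - -2) * C_11
Cofactor C_11 = -1
Want det = 0: 2 + (v - -2) * -1 = 0
  (v - -2) = -2 / -1 = 2
  v = -2 + (2) = 0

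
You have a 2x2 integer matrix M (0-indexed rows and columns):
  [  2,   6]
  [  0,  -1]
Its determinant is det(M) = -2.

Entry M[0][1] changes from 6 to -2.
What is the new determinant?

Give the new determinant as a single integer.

Answer: -2

Derivation:
det is linear in row 0: changing M[0][1] by delta changes det by delta * cofactor(0,1).
Cofactor C_01 = (-1)^(0+1) * minor(0,1) = 0
Entry delta = -2 - 6 = -8
Det delta = -8 * 0 = 0
New det = -2 + 0 = -2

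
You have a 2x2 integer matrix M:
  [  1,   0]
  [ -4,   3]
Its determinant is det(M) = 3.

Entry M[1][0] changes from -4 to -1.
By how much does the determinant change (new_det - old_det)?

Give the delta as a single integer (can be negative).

Answer: 0

Derivation:
Cofactor C_10 = 0
Entry delta = -1 - -4 = 3
Det delta = entry_delta * cofactor = 3 * 0 = 0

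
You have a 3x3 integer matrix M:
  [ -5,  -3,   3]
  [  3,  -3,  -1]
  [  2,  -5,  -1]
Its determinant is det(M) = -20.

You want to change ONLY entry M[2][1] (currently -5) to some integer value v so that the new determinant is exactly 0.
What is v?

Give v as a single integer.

det is linear in entry M[2][1]: det = old_det + (v - -5) * C_21
Cofactor C_21 = 4
Want det = 0: -20 + (v - -5) * 4 = 0
  (v - -5) = 20 / 4 = 5
  v = -5 + (5) = 0

Answer: 0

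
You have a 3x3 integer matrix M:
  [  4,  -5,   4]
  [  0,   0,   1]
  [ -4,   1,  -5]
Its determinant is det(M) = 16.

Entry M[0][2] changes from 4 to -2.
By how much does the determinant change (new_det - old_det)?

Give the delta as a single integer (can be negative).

Answer: 0

Derivation:
Cofactor C_02 = 0
Entry delta = -2 - 4 = -6
Det delta = entry_delta * cofactor = -6 * 0 = 0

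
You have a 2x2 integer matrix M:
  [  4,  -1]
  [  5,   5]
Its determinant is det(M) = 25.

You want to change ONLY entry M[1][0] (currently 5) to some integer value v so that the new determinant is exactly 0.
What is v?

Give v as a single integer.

Answer: -20

Derivation:
det is linear in entry M[1][0]: det = old_det + (v - 5) * C_10
Cofactor C_10 = 1
Want det = 0: 25 + (v - 5) * 1 = 0
  (v - 5) = -25 / 1 = -25
  v = 5 + (-25) = -20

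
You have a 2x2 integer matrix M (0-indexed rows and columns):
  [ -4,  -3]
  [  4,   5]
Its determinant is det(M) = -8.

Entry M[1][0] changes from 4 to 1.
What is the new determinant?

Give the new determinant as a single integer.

Answer: -17

Derivation:
det is linear in row 1: changing M[1][0] by delta changes det by delta * cofactor(1,0).
Cofactor C_10 = (-1)^(1+0) * minor(1,0) = 3
Entry delta = 1 - 4 = -3
Det delta = -3 * 3 = -9
New det = -8 + -9 = -17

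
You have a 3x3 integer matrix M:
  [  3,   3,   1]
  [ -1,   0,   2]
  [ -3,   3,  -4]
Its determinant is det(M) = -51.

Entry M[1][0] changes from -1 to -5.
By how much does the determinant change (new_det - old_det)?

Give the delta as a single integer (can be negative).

Cofactor C_10 = 15
Entry delta = -5 - -1 = -4
Det delta = entry_delta * cofactor = -4 * 15 = -60

Answer: -60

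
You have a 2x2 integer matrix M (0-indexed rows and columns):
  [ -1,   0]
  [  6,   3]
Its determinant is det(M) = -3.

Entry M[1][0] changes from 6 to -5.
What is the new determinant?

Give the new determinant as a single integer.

Answer: -3

Derivation:
det is linear in row 1: changing M[1][0] by delta changes det by delta * cofactor(1,0).
Cofactor C_10 = (-1)^(1+0) * minor(1,0) = 0
Entry delta = -5 - 6 = -11
Det delta = -11 * 0 = 0
New det = -3 + 0 = -3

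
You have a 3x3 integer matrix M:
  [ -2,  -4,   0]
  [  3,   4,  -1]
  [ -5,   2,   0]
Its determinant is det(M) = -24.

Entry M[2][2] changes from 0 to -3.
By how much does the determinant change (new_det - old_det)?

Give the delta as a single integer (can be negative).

Cofactor C_22 = 4
Entry delta = -3 - 0 = -3
Det delta = entry_delta * cofactor = -3 * 4 = -12

Answer: -12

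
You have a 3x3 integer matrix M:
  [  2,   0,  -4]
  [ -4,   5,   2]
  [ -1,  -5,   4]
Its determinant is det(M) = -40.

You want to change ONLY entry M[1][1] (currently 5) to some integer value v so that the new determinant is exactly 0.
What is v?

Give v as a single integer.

det is linear in entry M[1][1]: det = old_det + (v - 5) * C_11
Cofactor C_11 = 4
Want det = 0: -40 + (v - 5) * 4 = 0
  (v - 5) = 40 / 4 = 10
  v = 5 + (10) = 15

Answer: 15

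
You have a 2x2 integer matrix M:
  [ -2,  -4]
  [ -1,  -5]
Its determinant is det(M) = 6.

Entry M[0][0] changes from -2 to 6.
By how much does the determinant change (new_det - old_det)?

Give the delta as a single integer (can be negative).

Cofactor C_00 = -5
Entry delta = 6 - -2 = 8
Det delta = entry_delta * cofactor = 8 * -5 = -40

Answer: -40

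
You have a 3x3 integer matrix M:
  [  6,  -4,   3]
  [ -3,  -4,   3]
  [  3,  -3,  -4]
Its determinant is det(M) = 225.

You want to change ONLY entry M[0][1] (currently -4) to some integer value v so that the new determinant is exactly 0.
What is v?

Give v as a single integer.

det is linear in entry M[0][1]: det = old_det + (v - -4) * C_01
Cofactor C_01 = -3
Want det = 0: 225 + (v - -4) * -3 = 0
  (v - -4) = -225 / -3 = 75
  v = -4 + (75) = 71

Answer: 71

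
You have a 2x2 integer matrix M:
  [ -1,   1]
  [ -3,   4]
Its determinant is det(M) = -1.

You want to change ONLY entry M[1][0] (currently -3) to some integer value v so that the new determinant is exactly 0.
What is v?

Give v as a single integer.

Answer: -4

Derivation:
det is linear in entry M[1][0]: det = old_det + (v - -3) * C_10
Cofactor C_10 = -1
Want det = 0: -1 + (v - -3) * -1 = 0
  (v - -3) = 1 / -1 = -1
  v = -3 + (-1) = -4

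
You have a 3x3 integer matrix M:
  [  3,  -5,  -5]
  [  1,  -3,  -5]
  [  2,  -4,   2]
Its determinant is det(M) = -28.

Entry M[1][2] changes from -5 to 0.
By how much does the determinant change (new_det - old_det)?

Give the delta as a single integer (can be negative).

Answer: 10

Derivation:
Cofactor C_12 = 2
Entry delta = 0 - -5 = 5
Det delta = entry_delta * cofactor = 5 * 2 = 10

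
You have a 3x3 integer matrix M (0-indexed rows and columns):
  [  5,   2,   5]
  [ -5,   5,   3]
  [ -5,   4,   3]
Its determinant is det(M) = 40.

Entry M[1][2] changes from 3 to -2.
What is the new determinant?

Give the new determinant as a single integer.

det is linear in row 1: changing M[1][2] by delta changes det by delta * cofactor(1,2).
Cofactor C_12 = (-1)^(1+2) * minor(1,2) = -30
Entry delta = -2 - 3 = -5
Det delta = -5 * -30 = 150
New det = 40 + 150 = 190

Answer: 190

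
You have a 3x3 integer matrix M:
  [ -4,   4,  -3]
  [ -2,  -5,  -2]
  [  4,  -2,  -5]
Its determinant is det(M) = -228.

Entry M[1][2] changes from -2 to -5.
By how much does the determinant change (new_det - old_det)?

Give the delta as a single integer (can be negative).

Cofactor C_12 = 8
Entry delta = -5 - -2 = -3
Det delta = entry_delta * cofactor = -3 * 8 = -24

Answer: -24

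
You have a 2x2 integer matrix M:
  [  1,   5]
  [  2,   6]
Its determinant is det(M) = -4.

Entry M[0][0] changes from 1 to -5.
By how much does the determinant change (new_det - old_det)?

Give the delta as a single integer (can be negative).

Answer: -36

Derivation:
Cofactor C_00 = 6
Entry delta = -5 - 1 = -6
Det delta = entry_delta * cofactor = -6 * 6 = -36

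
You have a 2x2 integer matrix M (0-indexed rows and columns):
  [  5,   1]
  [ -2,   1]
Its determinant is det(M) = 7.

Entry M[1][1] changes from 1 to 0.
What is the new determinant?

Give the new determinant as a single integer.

det is linear in row 1: changing M[1][1] by delta changes det by delta * cofactor(1,1).
Cofactor C_11 = (-1)^(1+1) * minor(1,1) = 5
Entry delta = 0 - 1 = -1
Det delta = -1 * 5 = -5
New det = 7 + -5 = 2

Answer: 2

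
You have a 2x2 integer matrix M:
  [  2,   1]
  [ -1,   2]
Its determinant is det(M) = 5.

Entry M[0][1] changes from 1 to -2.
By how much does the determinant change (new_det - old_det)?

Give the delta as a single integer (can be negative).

Answer: -3

Derivation:
Cofactor C_01 = 1
Entry delta = -2 - 1 = -3
Det delta = entry_delta * cofactor = -3 * 1 = -3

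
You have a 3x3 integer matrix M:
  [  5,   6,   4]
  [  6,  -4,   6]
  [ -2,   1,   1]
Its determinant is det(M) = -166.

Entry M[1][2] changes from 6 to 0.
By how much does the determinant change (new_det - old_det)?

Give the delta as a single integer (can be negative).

Answer: 102

Derivation:
Cofactor C_12 = -17
Entry delta = 0 - 6 = -6
Det delta = entry_delta * cofactor = -6 * -17 = 102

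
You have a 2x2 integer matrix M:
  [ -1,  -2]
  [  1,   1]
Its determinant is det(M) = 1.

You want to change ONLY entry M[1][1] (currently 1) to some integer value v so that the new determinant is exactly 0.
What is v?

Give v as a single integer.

det is linear in entry M[1][1]: det = old_det + (v - 1) * C_11
Cofactor C_11 = -1
Want det = 0: 1 + (v - 1) * -1 = 0
  (v - 1) = -1 / -1 = 1
  v = 1 + (1) = 2

Answer: 2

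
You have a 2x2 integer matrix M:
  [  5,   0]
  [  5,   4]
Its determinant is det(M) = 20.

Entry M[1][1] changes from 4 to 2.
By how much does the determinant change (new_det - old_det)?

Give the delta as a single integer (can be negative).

Answer: -10

Derivation:
Cofactor C_11 = 5
Entry delta = 2 - 4 = -2
Det delta = entry_delta * cofactor = -2 * 5 = -10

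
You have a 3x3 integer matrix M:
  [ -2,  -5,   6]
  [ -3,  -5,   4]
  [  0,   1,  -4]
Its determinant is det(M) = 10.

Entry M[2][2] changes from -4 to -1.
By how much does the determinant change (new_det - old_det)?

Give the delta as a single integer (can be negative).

Cofactor C_22 = -5
Entry delta = -1 - -4 = 3
Det delta = entry_delta * cofactor = 3 * -5 = -15

Answer: -15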